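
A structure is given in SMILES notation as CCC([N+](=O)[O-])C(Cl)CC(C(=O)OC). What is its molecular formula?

C8H14ClNO4

Atom tally by fragment:
  CH3 → C:1 H:3
  CH2 → C:1 H:2
  CH(NO2) → C:1 H:1 N:1 O:2
  CH(Cl) → C:1 H:1 Cl:1
  CH2 → C:1 H:2
  CH2COOCH3 → C:3 H:5 O:2
Element totals:
  C: 8
  H: 14
  Cl: 1
  N: 1
  O: 4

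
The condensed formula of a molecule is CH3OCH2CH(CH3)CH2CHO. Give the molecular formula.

Element totals:
  C: 6
  H: 12
  O: 2

C6H12O2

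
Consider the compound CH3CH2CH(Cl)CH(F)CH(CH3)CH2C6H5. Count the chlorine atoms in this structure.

1

Element totals:
  C: 13
  H: 18
  Cl: 1
  F: 1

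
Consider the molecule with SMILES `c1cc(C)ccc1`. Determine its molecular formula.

C7H8

Atom tally by fragment:
  benzene ring core → C:6 H:6
  (− 1 ring H displaced by substituents)
  + CH3 → C:1 H:3
Element totals:
  C: 7
  H: 8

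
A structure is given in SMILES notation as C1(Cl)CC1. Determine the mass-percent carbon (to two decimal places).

Atom tally by fragment:
  cyclopropane ring core → C:3 H:6
  (− 1 ring H displaced by substituents)
  + Cl → Cl:1
Element totals:
  C: 3
  H: 5
  Cl: 1
Molecular formula: C3H5Cl.
Molar mass = 76.523 g/mol.
Mass from C: 3 × 12.011 = 36.033 g/mol.
%C = 36.033 / 76.523 × 100 = 47.09%.

47.09%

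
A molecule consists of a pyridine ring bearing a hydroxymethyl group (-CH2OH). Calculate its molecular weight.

109.13 g/mol

Atom tally by fragment:
  pyridine ring core → C:5 H:5 N:1
  (− 1 ring H displaced by substituents)
  + CH2OH → C:1 H:3 O:1
Element totals:
  C: 6
  H: 7
  N: 1
  O: 1
Molecular formula: C6H7NO.
  M = 6(12.011) + 7(1.008) + 14.007 + 15.999
    = 72.066 + 7.056 + 14.007 + 15.999 = 109.128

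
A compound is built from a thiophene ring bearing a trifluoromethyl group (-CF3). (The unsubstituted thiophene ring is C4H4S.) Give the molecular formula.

Atom tally by fragment:
  thiophene ring core → C:4 H:4 S:1
  (− 1 ring H displaced by substituents)
  + CF3 → C:1 F:3
Element totals:
  C: 5
  H: 3
  F: 3
  S: 1

C5H3F3S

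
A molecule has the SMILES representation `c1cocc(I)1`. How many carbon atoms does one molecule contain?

4

Atom tally by fragment:
  furan ring core → C:4 H:4 O:1
  (− 1 ring H displaced by substituents)
  + I → I:1
Element totals:
  C: 4
  H: 3
  I: 1
  O: 1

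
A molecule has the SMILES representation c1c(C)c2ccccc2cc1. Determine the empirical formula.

Atom tally by fragment:
  naphthalene ring system core → C:10 H:8
  (− 1 ring H displaced by substituents)
  + CH3 → C:1 H:3
Element totals:
  C: 11
  H: 10
Molecular formula: C11H10.
gcd of subscripts (11, 10) = 1, so the empirical formula equals the molecular formula.

C11H10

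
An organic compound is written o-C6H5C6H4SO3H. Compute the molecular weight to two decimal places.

Atom tally by fragment:
  benzene ring core → C:6 H:6
  (− 2 ring H displaced by substituents)
  + C6H5 → C:6 H:5
  + SO3H → S:1 O:3 H:1
Element totals:
  C: 12
  H: 10
  O: 3
  S: 1
Molecular formula: C12H10O3S.
  M = 12(12.011) + 10(1.008) + 3(15.999) + 32.06
    = 144.132 + 10.080 + 47.997 + 32.060 = 234.269

234.27 g/mol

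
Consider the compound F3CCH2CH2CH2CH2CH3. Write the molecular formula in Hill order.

C6H11F3

Atom tally by fragment:
  F3CCH2 → C:2 H:2 F:3
  CH2 → C:1 H:2
  CH2 → C:1 H:2
  CH2 → C:1 H:2
  CH3 → C:1 H:3
Element totals:
  C: 6
  H: 11
  F: 3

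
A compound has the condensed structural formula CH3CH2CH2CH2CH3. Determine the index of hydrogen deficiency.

Element totals:
  C: 5
  H: 12
Molecular formula: C5H12.
DoU = (2C + 2 + N − H − X) / 2 = (2·5 + 2 + 0 − 12 − 0) / 2 = 0.

0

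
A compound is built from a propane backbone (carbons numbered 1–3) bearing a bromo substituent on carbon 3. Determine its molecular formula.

Atom tally by fragment:
  CH3 → C:1 H:3
  CH2 → C:1 H:2
  CH2Br → C:1 H:2 Br:1
Element totals:
  C: 3
  H: 7
  Br: 1

C3H7Br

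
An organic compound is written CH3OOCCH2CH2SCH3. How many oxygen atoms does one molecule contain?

Atom tally by fragment:
  CH3OOCCH2 → C:3 H:5 O:2
  CH2SCH3 → C:2 H:5 S:1
Element totals:
  C: 5
  H: 10
  O: 2
  S: 1

2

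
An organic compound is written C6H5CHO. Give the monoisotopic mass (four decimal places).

106.0419

Atom tally by fragment:
  benzene ring core → C:6 H:6
  (− 1 ring H displaced by substituents)
  + CHO → C:1 H:1 O:1
Element totals:
  C: 7
  H: 6
  O: 1
Molecular formula: C7H6O.
  M = 7(12.0) + 6(1.007825) + 15.994915
    = 84.000000 + 6.046950 + 15.994915 = 106.041865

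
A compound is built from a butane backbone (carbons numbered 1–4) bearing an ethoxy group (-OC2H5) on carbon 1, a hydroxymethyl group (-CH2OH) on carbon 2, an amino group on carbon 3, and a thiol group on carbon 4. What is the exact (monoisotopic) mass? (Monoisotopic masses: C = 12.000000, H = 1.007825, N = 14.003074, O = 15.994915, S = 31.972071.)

179.0980

Atom tally by fragment:
  C2H5OCH2 → C:3 H:7 O:1
  CH(CH2OH) → C:2 H:4 O:1
  CH(NH2) → C:1 H:3 N:1
  CH2SH → C:1 H:3 S:1
Element totals:
  C: 7
  H: 17
  N: 1
  O: 2
  S: 1
Molecular formula: C7H17NO2S.
  M = 7(12.0) + 17(1.007825) + 14.003074 + 2(15.994915) + 31.972071
    = 84.000000 + 17.133025 + 14.003074 + 31.989830 + 31.972071 = 179.098000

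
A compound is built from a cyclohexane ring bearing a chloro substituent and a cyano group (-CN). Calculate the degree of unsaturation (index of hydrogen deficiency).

3

Atom tally by fragment:
  cyclohexane ring core → C:6 H:12
  (− 2 ring H displaced by substituents)
  + Cl → Cl:1
  + CN → C:1 N:1
Element totals:
  C: 7
  H: 10
  Cl: 1
  N: 1
Molecular formula: C7H10ClN.
DoU = (2C + 2 + N − H − X) / 2 = (2·7 + 2 + 1 − 10 − 1) / 2 = 3.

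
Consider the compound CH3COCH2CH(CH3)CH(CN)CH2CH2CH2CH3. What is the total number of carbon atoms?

11

Atom tally by fragment:
  CH3COCH2 → C:3 H:5 O:1
  CH(CH3) → C:2 H:4
  CH(CN) → C:2 H:1 N:1
  CH2 → C:1 H:2
  CH2 → C:1 H:2
  CH2 → C:1 H:2
  CH3 → C:1 H:3
Element totals:
  C: 11
  H: 19
  N: 1
  O: 1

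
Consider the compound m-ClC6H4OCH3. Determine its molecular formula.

Element totals:
  C: 7
  H: 7
  Cl: 1
  O: 1

C7H7ClO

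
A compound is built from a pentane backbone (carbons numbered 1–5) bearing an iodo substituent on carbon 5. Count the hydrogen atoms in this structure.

Atom tally by fragment:
  CH3 → C:1 H:3
  CH2 → C:1 H:2
  CH2 → C:1 H:2
  CH2 → C:1 H:2
  CH2I → C:1 H:2 I:1
Element totals:
  C: 5
  H: 11
  I: 1

11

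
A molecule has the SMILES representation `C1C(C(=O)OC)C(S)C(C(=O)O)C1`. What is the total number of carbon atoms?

Atom tally by fragment:
  cyclopentane ring core → C:5 H:10
  (− 3 ring H displaced by substituents)
  + COOCH3 → C:2 H:3 O:2
  + SH → S:1 H:1
  + COOH → C:1 H:1 O:2
Element totals:
  C: 8
  H: 12
  O: 4
  S: 1

8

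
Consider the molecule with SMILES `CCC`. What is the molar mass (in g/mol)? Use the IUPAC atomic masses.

Atom tally by fragment:
  CH3 → C:1 H:3
  CH2 → C:1 H:2
  CH3 → C:1 H:3
Element totals:
  C: 3
  H: 8
Molecular formula: C3H8.
  M = 3(12.011) + 8(1.008)
    = 36.033 + 8.064 = 44.097

44.10 g/mol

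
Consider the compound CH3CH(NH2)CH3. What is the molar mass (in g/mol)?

59.11 g/mol

Element totals:
  C: 3
  H: 9
  N: 1
Molecular formula: C3H9N.
  M = 3(12.011) + 9(1.008) + 14.007
    = 36.033 + 9.072 + 14.007 = 59.112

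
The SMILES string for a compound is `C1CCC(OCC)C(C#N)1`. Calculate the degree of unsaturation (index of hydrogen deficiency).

Atom tally by fragment:
  cyclopentane ring core → C:5 H:10
  (− 2 ring H displaced by substituents)
  + OC2H5 → C:2 H:5 O:1
  + CN → C:1 N:1
Element totals:
  C: 8
  H: 13
  N: 1
  O: 1
Molecular formula: C8H13NO.
DoU = (2C + 2 + N − H − X) / 2 = (2·8 + 2 + 1 − 13 − 0) / 2 = 3.

3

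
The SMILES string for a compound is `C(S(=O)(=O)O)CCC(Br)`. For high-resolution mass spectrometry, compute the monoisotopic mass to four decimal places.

Atom tally by fragment:
  HO3SCH2 → C:1 H:3 S:1 O:3
  CH2 → C:1 H:2
  CH2 → C:1 H:2
  CH2Br → C:1 H:2 Br:1
Element totals:
  C: 4
  H: 9
  Br: 1
  O: 3
  S: 1
Molecular formula: C4H9BrO3S.
  M = 4(12.0) + 9(1.007825) + 78.918338 + 3(15.994915) + 31.972071
    = 48.000000 + 9.070425 + 78.918338 + 47.984745 + 31.972071 = 215.945579

215.9456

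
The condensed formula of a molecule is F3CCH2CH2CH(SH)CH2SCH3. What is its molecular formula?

Atom tally by fragment:
  F3CCH2 → C:2 H:2 F:3
  CH2 → C:1 H:2
  CH(SH) → C:1 H:2 S:1
  CH2SCH3 → C:2 H:5 S:1
Element totals:
  C: 6
  H: 11
  F: 3
  S: 2

C6H11F3S2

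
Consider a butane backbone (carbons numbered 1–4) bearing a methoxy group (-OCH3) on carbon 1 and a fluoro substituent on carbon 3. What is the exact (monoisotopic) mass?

Atom tally by fragment:
  CH3OCH2 → C:2 H:5 O:1
  CH2 → C:1 H:2
  CH(F) → C:1 H:1 F:1
  CH3 → C:1 H:3
Element totals:
  C: 5
  H: 11
  F: 1
  O: 1
Molecular formula: C5H11FO.
  M = 5(12.0) + 11(1.007825) + 18.998403 + 15.994915
    = 60.000000 + 11.086075 + 18.998403 + 15.994915 = 106.079393

106.0794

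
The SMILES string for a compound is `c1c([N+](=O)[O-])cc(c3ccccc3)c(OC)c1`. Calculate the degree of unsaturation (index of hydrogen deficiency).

Atom tally by fragment:
  benzene ring core → C:6 H:6
  (− 3 ring H displaced by substituents)
  + NO2 → N:1 O:2
  + C6H5 → C:6 H:5
  + OCH3 → C:1 H:3 O:1
Element totals:
  C: 13
  H: 11
  N: 1
  O: 3
Molecular formula: C13H11NO3.
DoU = (2C + 2 + N − H − X) / 2 = (2·13 + 2 + 1 − 11 − 0) / 2 = 9.

9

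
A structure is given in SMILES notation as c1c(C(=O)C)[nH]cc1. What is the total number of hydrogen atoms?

7

Atom tally by fragment:
  pyrrole ring core → C:4 H:5 N:1
  (− 1 ring H displaced by substituents)
  + COCH3 → C:2 H:3 O:1
Element totals:
  C: 6
  H: 7
  N: 1
  O: 1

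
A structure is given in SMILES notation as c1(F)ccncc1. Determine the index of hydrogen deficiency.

Atom tally by fragment:
  pyridine ring core → C:5 H:5 N:1
  (− 1 ring H displaced by substituents)
  + F → F:1
Element totals:
  C: 5
  H: 4
  F: 1
  N: 1
Molecular formula: C5H4FN.
DoU = (2C + 2 + N − H − X) / 2 = (2·5 + 2 + 1 − 4 − 1) / 2 = 4.

4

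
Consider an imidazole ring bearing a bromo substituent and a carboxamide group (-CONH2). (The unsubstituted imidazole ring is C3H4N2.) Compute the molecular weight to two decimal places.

190.00 g/mol

Atom tally by fragment:
  imidazole ring core → C:3 H:4 N:2
  (− 2 ring H displaced by substituents)
  + Br → Br:1
  + CONH2 → C:1 H:2 O:1 N:1
Element totals:
  C: 4
  H: 4
  Br: 1
  N: 3
  O: 1
Molecular formula: C4H4BrN3O.
  M = 4(12.011) + 4(1.008) + 79.904 + 3(14.007) + 15.999
    = 48.044 + 4.032 + 79.904 + 42.021 + 15.999 = 190.000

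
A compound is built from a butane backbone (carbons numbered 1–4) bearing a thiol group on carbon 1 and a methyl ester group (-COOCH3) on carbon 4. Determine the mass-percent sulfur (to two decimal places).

21.63%

Atom tally by fragment:
  HSCH2 → C:1 H:3 S:1
  CH2 → C:1 H:2
  CH2 → C:1 H:2
  CH2COOCH3 → C:3 H:5 O:2
Element totals:
  C: 6
  H: 12
  O: 2
  S: 1
Molecular formula: C6H12O2S.
Molar mass = 148.220 g/mol.
Mass from S: 1 × 32.06 = 32.060 g/mol.
%S = 32.060 / 148.220 × 100 = 21.63%.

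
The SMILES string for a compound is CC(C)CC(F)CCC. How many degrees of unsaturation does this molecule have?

Atom tally by fragment:
  CH3 → C:1 H:3
  CH(CH3) → C:2 H:4
  CH2 → C:1 H:2
  CH(F) → C:1 H:1 F:1
  CH2 → C:1 H:2
  CH2 → C:1 H:2
  CH3 → C:1 H:3
Element totals:
  C: 8
  H: 17
  F: 1
Molecular formula: C8H17F.
DoU = (2C + 2 + N − H − X) / 2 = (2·8 + 2 + 0 − 17 − 1) / 2 = 0.

0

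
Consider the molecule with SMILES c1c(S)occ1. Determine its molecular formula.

Atom tally by fragment:
  furan ring core → C:4 H:4 O:1
  (− 1 ring H displaced by substituents)
  + SH → S:1 H:1
Element totals:
  C: 4
  H: 4
  O: 1
  S: 1

C4H4OS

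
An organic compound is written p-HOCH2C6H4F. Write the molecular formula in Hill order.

Element totals:
  C: 7
  H: 7
  F: 1
  O: 1

C7H7FO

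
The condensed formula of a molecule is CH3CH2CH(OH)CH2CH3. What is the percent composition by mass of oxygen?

Element totals:
  C: 5
  H: 12
  O: 1
Molecular formula: C5H12O.
Molar mass = 88.150 g/mol.
Mass from O: 1 × 15.999 = 15.999 g/mol.
%O = 15.999 / 88.150 × 100 = 18.15%.

18.15%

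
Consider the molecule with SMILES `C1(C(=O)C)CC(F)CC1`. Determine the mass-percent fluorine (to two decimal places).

Atom tally by fragment:
  cyclopentane ring core → C:5 H:10
  (− 2 ring H displaced by substituents)
  + COCH3 → C:2 H:3 O:1
  + F → F:1
Element totals:
  C: 7
  H: 11
  F: 1
  O: 1
Molecular formula: C7H11FO.
Molar mass = 130.162 g/mol.
Mass from F: 1 × 18.998 = 18.998 g/mol.
%F = 18.998 / 130.162 × 100 = 14.60%.

14.60%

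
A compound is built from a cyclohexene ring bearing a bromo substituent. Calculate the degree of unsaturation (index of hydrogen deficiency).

Atom tally by fragment:
  cyclohexene ring core → C:6 H:10
  (− 1 ring H displaced by substituents)
  + Br → Br:1
Element totals:
  C: 6
  H: 9
  Br: 1
Molecular formula: C6H9Br.
DoU = (2C + 2 + N − H − X) / 2 = (2·6 + 2 + 0 − 9 − 1) / 2 = 2.

2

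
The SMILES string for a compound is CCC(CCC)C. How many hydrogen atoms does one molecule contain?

Atom tally by fragment:
  CH3 → C:1 H:3
  CH2 → C:1 H:2
  CH(CH2CH2CH3) → C:4 H:8
  CH3 → C:1 H:3
Element totals:
  C: 7
  H: 16

16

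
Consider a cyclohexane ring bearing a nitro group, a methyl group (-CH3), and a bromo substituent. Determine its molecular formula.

C7H12BrNO2

Atom tally by fragment:
  cyclohexane ring core → C:6 H:12
  (− 3 ring H displaced by substituents)
  + NO2 → N:1 O:2
  + CH3 → C:1 H:3
  + Br → Br:1
Element totals:
  C: 7
  H: 12
  Br: 1
  N: 1
  O: 2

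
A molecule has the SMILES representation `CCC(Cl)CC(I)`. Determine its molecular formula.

Atom tally by fragment:
  CH3 → C:1 H:3
  CH2 → C:1 H:2
  CH(Cl) → C:1 H:1 Cl:1
  CH2 → C:1 H:2
  CH2I → C:1 H:2 I:1
Element totals:
  C: 5
  H: 10
  Cl: 1
  I: 1

C5H10ClI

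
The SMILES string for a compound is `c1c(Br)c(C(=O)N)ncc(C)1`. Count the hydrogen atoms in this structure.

Atom tally by fragment:
  pyridine ring core → C:5 H:5 N:1
  (− 3 ring H displaced by substituents)
  + Br → Br:1
  + CONH2 → C:1 H:2 O:1 N:1
  + CH3 → C:1 H:3
Element totals:
  C: 7
  H: 7
  Br: 1
  N: 2
  O: 1

7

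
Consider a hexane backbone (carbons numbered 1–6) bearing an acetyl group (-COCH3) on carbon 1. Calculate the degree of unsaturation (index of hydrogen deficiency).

Atom tally by fragment:
  CH3COCH2 → C:3 H:5 O:1
  CH2 → C:1 H:2
  CH2 → C:1 H:2
  CH2 → C:1 H:2
  CH2 → C:1 H:2
  CH3 → C:1 H:3
Element totals:
  C: 8
  H: 16
  O: 1
Molecular formula: C8H16O.
DoU = (2C + 2 + N − H − X) / 2 = (2·8 + 2 + 0 − 16 − 0) / 2 = 1.

1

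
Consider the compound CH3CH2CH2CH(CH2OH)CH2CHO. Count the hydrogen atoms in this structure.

Element totals:
  C: 7
  H: 14
  O: 2

14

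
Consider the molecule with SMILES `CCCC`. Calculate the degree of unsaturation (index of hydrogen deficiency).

Atom tally by fragment:
  CH3 → C:1 H:3
  CH2 → C:1 H:2
  CH2 → C:1 H:2
  CH3 → C:1 H:3
Element totals:
  C: 4
  H: 10
Molecular formula: C4H10.
DoU = (2C + 2 + N − H − X) / 2 = (2·4 + 2 + 0 − 10 − 0) / 2 = 0.

0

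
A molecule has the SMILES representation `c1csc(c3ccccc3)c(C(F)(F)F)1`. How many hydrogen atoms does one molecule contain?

Atom tally by fragment:
  thiophene ring core → C:4 H:4 S:1
  (− 2 ring H displaced by substituents)
  + C6H5 → C:6 H:5
  + CF3 → C:1 F:3
Element totals:
  C: 11
  H: 7
  F: 3
  S: 1

7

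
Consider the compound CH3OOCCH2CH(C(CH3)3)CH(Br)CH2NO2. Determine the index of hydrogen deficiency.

Element totals:
  C: 10
  H: 18
  Br: 1
  N: 1
  O: 4
Molecular formula: C10H18BrNO4.
DoU = (2C + 2 + N − H − X) / 2 = (2·10 + 2 + 1 − 18 − 1) / 2 = 2.

2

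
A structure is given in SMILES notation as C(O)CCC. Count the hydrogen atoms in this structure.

10

Atom tally by fragment:
  HOCH2 → C:1 H:3 O:1
  CH2 → C:1 H:2
  CH2 → C:1 H:2
  CH3 → C:1 H:3
Element totals:
  C: 4
  H: 10
  O: 1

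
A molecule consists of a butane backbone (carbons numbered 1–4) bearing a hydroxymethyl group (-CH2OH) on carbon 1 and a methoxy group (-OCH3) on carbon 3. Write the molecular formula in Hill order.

Atom tally by fragment:
  HOCH2CH2 → C:2 H:5 O:1
  CH2 → C:1 H:2
  CH(OCH3) → C:2 H:4 O:1
  CH3 → C:1 H:3
Element totals:
  C: 6
  H: 14
  O: 2

C6H14O2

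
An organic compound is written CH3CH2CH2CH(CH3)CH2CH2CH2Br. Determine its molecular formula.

C8H17Br

Atom tally by fragment:
  CH3 → C:1 H:3
  CH2 → C:1 H:2
  CH2 → C:1 H:2
  CH(CH3) → C:2 H:4
  CH2 → C:1 H:2
  CH2 → C:1 H:2
  CH2Br → C:1 H:2 Br:1
Element totals:
  C: 8
  H: 17
  Br: 1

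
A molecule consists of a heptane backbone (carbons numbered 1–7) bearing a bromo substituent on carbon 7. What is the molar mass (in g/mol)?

179.10 g/mol

Atom tally by fragment:
  CH3 → C:1 H:3
  CH2 → C:1 H:2
  CH2 → C:1 H:2
  CH2 → C:1 H:2
  CH2 → C:1 H:2
  CH2 → C:1 H:2
  CH2Br → C:1 H:2 Br:1
Element totals:
  C: 7
  H: 15
  Br: 1
Molecular formula: C7H15Br.
  M = 7(12.011) + 15(1.008) + 79.904
    = 84.077 + 15.120 + 79.904 = 179.101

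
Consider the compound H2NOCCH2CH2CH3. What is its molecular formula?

Element totals:
  C: 4
  H: 9
  N: 1
  O: 1

C4H9NO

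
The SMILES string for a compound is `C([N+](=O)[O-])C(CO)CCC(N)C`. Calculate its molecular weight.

Atom tally by fragment:
  O2NCH2 → C:1 H:2 N:1 O:2
  CH(CH2OH) → C:2 H:4 O:1
  CH2 → C:1 H:2
  CH2 → C:1 H:2
  CH(NH2) → C:1 H:3 N:1
  CH3 → C:1 H:3
Element totals:
  C: 7
  H: 16
  N: 2
  O: 3
Molecular formula: C7H16N2O3.
  M = 7(12.011) + 16(1.008) + 2(14.007) + 3(15.999)
    = 84.077 + 16.128 + 28.014 + 47.997 = 176.216

176.22 g/mol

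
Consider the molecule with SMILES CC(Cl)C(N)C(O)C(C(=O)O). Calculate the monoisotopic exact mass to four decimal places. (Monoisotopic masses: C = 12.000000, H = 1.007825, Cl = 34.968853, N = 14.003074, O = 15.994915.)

181.0506

Atom tally by fragment:
  CH3 → C:1 H:3
  CH(Cl) → C:1 H:1 Cl:1
  CH(NH2) → C:1 H:3 N:1
  CH(OH) → C:1 H:2 O:1
  CH2COOH → C:2 H:3 O:2
Element totals:
  C: 6
  H: 12
  Cl: 1
  N: 1
  O: 3
Molecular formula: C6H12ClNO3.
  M = 6(12.0) + 12(1.007825) + 34.968853 + 14.003074 + 3(15.994915)
    = 72.000000 + 12.093900 + 34.968853 + 14.003074 + 47.984745 = 181.050572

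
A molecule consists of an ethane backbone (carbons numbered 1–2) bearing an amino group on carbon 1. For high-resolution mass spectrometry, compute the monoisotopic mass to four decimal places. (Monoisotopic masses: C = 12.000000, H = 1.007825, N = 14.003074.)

Atom tally by fragment:
  H2NCH2 → C:1 H:4 N:1
  CH3 → C:1 H:3
Element totals:
  C: 2
  H: 7
  N: 1
Molecular formula: C2H7N.
  M = 2(12.0) + 7(1.007825) + 14.003074
    = 24.000000 + 7.054775 + 14.003074 = 45.057849

45.0578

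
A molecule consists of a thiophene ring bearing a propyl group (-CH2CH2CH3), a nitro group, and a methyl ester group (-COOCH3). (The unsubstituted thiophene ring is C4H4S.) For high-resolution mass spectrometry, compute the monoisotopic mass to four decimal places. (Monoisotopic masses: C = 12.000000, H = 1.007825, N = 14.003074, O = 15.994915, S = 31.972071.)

Atom tally by fragment:
  thiophene ring core → C:4 H:4 S:1
  (− 3 ring H displaced by substituents)
  + CH2CH2CH3 → C:3 H:7
  + NO2 → N:1 O:2
  + COOCH3 → C:2 H:3 O:2
Element totals:
  C: 9
  H: 11
  N: 1
  O: 4
  S: 1
Molecular formula: C9H11NO4S.
  M = 9(12.0) + 11(1.007825) + 14.003074 + 4(15.994915) + 31.972071
    = 108.000000 + 11.086075 + 14.003074 + 63.979660 + 31.972071 = 229.040880

229.0409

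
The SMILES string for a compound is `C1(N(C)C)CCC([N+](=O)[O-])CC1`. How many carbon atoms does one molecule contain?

Atom tally by fragment:
  cyclohexane ring core → C:6 H:12
  (− 2 ring H displaced by substituents)
  + N(CH3)2 → N:1 C:2 H:6
  + NO2 → N:1 O:2
Element totals:
  C: 8
  H: 16
  N: 2
  O: 2

8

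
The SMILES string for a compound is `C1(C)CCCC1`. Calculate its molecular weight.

Atom tally by fragment:
  cyclopentane ring core → C:5 H:10
  (− 1 ring H displaced by substituents)
  + CH3 → C:1 H:3
Element totals:
  C: 6
  H: 12
Molecular formula: C6H12.
  M = 6(12.011) + 12(1.008)
    = 72.066 + 12.096 = 84.162

84.16 g/mol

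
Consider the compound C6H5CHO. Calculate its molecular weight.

106.12 g/mol

Atom tally by fragment:
  benzene ring core → C:6 H:6
  (− 1 ring H displaced by substituents)
  + CHO → C:1 H:1 O:1
Element totals:
  C: 7
  H: 6
  O: 1
Molecular formula: C7H6O.
  M = 7(12.011) + 6(1.008) + 15.999
    = 84.077 + 6.048 + 15.999 = 106.124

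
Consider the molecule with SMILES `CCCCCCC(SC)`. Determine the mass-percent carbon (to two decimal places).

Atom tally by fragment:
  CH3 → C:1 H:3
  CH2 → C:1 H:2
  CH2 → C:1 H:2
  CH2 → C:1 H:2
  CH2 → C:1 H:2
  CH2 → C:1 H:2
  CH2SCH3 → C:2 H:5 S:1
Element totals:
  C: 8
  H: 18
  S: 1
Molecular formula: C8H18S.
Molar mass = 146.292 g/mol.
Mass from C: 8 × 12.011 = 96.088 g/mol.
%C = 96.088 / 146.292 × 100 = 65.68%.

65.68%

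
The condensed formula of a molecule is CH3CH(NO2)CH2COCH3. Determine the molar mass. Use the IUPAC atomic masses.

Atom tally by fragment:
  CH3 → C:1 H:3
  CH(NO2) → C:1 H:1 N:1 O:2
  CH2COCH3 → C:3 H:5 O:1
Element totals:
  C: 5
  H: 9
  N: 1
  O: 3
Molecular formula: C5H9NO3.
  M = 5(12.011) + 9(1.008) + 14.007 + 3(15.999)
    = 60.055 + 9.072 + 14.007 + 47.997 = 131.131

131.13 g/mol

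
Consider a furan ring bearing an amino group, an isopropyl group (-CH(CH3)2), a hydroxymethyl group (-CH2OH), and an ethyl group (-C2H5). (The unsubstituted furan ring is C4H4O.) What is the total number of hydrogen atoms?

17

Atom tally by fragment:
  furan ring core → C:4 H:4 O:1
  (− 4 ring H displaced by substituents)
  + NH2 → N:1 H:2
  + CH(CH3)2 → C:3 H:7
  + CH2OH → C:1 H:3 O:1
  + C2H5 → C:2 H:5
Element totals:
  C: 10
  H: 17
  N: 1
  O: 2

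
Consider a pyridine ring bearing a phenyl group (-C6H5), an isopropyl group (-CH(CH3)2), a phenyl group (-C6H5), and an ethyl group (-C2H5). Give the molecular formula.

Atom tally by fragment:
  pyridine ring core → C:5 H:5 N:1
  (− 4 ring H displaced by substituents)
  + C6H5 → C:6 H:5
  + CH(CH3)2 → C:3 H:7
  + C6H5 → C:6 H:5
  + C2H5 → C:2 H:5
Element totals:
  C: 22
  H: 23
  N: 1

C22H23N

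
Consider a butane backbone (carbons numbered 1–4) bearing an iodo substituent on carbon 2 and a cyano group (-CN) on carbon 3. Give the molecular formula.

Atom tally by fragment:
  CH3 → C:1 H:3
  CH(I) → C:1 H:1 I:1
  CH(CN) → C:2 H:1 N:1
  CH3 → C:1 H:3
Element totals:
  C: 5
  H: 8
  I: 1
  N: 1

C5H8IN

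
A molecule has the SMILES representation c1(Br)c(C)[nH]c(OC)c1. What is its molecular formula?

C6H8BrNO

Atom tally by fragment:
  pyrrole ring core → C:4 H:5 N:1
  (− 3 ring H displaced by substituents)
  + Br → Br:1
  + CH3 → C:1 H:3
  + OCH3 → C:1 H:3 O:1
Element totals:
  C: 6
  H: 8
  Br: 1
  N: 1
  O: 1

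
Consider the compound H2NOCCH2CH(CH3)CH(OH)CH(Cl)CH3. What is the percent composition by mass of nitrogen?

Atom tally by fragment:
  H2NOCCH2 → C:2 H:4 O:1 N:1
  CH(CH3) → C:2 H:4
  CH(OH) → C:1 H:2 O:1
  CH(Cl) → C:1 H:1 Cl:1
  CH3 → C:1 H:3
Element totals:
  C: 7
  H: 14
  Cl: 1
  N: 1
  O: 2
Molecular formula: C7H14ClNO2.
Molar mass = 179.644 g/mol.
Mass from N: 1 × 14.007 = 14.007 g/mol.
%N = 14.007 / 179.644 × 100 = 7.80%.

7.80%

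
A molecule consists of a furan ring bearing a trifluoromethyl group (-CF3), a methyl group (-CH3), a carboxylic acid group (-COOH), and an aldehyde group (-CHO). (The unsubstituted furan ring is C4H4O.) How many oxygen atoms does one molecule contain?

4

Atom tally by fragment:
  furan ring core → C:4 H:4 O:1
  (− 4 ring H displaced by substituents)
  + CF3 → C:1 F:3
  + CH3 → C:1 H:3
  + COOH → C:1 H:1 O:2
  + CHO → C:1 H:1 O:1
Element totals:
  C: 8
  H: 5
  F: 3
  O: 4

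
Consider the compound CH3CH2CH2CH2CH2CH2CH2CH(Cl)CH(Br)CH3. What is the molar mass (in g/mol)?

Atom tally by fragment:
  CH3 → C:1 H:3
  CH2 → C:1 H:2
  CH2 → C:1 H:2
  CH2 → C:1 H:2
  CH2 → C:1 H:2
  CH2 → C:1 H:2
  CH2 → C:1 H:2
  CH(Cl) → C:1 H:1 Cl:1
  CH(Br) → C:1 H:1 Br:1
  CH3 → C:1 H:3
Element totals:
  C: 10
  H: 20
  Br: 1
  Cl: 1
Molecular formula: C10H20BrCl.
  M = 10(12.011) + 20(1.008) + 79.904 + 35.45
    = 120.110 + 20.160 + 79.904 + 35.450 = 255.624

255.62 g/mol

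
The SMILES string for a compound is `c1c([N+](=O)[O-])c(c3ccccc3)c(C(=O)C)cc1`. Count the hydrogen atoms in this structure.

Atom tally by fragment:
  benzene ring core → C:6 H:6
  (− 3 ring H displaced by substituents)
  + NO2 → N:1 O:2
  + C6H5 → C:6 H:5
  + COCH3 → C:2 H:3 O:1
Element totals:
  C: 14
  H: 11
  N: 1
  O: 3

11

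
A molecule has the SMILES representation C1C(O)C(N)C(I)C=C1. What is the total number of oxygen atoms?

Atom tally by fragment:
  cyclohexene ring core → C:6 H:10
  (− 3 ring H displaced by substituents)
  + OH → O:1 H:1
  + NH2 → N:1 H:2
  + I → I:1
Element totals:
  C: 6
  H: 10
  I: 1
  N: 1
  O: 1

1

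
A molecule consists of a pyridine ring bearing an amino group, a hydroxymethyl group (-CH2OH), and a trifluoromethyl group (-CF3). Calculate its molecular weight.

Atom tally by fragment:
  pyridine ring core → C:5 H:5 N:1
  (− 3 ring H displaced by substituents)
  + NH2 → N:1 H:2
  + CH2OH → C:1 H:3 O:1
  + CF3 → C:1 F:3
Element totals:
  C: 7
  H: 7
  F: 3
  N: 2
  O: 1
Molecular formula: C7H7F3N2O.
  M = 7(12.011) + 7(1.008) + 3(18.998) + 2(14.007) + 15.999
    = 84.077 + 7.056 + 56.994 + 28.014 + 15.999 = 192.140

192.14 g/mol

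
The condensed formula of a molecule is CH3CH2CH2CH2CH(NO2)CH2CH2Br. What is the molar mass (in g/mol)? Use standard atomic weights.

Element totals:
  C: 7
  H: 14
  Br: 1
  N: 1
  O: 2
Molecular formula: C7H14BrNO2.
  M = 7(12.011) + 14(1.008) + 79.904 + 14.007 + 2(15.999)
    = 84.077 + 14.112 + 79.904 + 14.007 + 31.998 = 224.098

224.10 g/mol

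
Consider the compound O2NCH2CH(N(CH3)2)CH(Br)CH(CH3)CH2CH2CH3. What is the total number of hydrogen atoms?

Atom tally by fragment:
  O2NCH2 → C:1 H:2 N:1 O:2
  CH(N(CH3)2) → C:3 H:7 N:1
  CH(Br) → C:1 H:1 Br:1
  CH(CH3) → C:2 H:4
  CH2 → C:1 H:2
  CH2 → C:1 H:2
  CH3 → C:1 H:3
Element totals:
  C: 10
  H: 21
  Br: 1
  N: 2
  O: 2

21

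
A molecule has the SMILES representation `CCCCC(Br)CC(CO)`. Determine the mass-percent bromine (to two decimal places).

Atom tally by fragment:
  CH3 → C:1 H:3
  CH2 → C:1 H:2
  CH2 → C:1 H:2
  CH2 → C:1 H:2
  CH(Br) → C:1 H:1 Br:1
  CH2 → C:1 H:2
  CH2CH2OH → C:2 H:5 O:1
Element totals:
  C: 8
  H: 17
  Br: 1
  O: 1
Molecular formula: C8H17BrO.
Molar mass = 209.127 g/mol.
Mass from Br: 1 × 79.904 = 79.904 g/mol.
%Br = 79.904 / 209.127 × 100 = 38.21%.

38.21%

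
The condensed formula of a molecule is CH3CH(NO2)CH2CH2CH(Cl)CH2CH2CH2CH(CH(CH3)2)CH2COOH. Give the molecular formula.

C14H26ClNO4

Element totals:
  C: 14
  H: 26
  Cl: 1
  N: 1
  O: 4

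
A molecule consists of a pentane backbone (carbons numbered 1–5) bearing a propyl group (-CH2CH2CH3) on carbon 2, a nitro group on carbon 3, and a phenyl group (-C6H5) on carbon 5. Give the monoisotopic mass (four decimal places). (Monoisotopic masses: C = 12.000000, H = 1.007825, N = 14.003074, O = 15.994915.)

235.1572

Atom tally by fragment:
  CH3 → C:1 H:3
  CH(CH2CH2CH3) → C:4 H:8
  CH(NO2) → C:1 H:1 N:1 O:2
  CH2 → C:1 H:2
  CH2C6H5 → C:7 H:7
Element totals:
  C: 14
  H: 21
  N: 1
  O: 2
Molecular formula: C14H21NO2.
  M = 14(12.0) + 21(1.007825) + 14.003074 + 2(15.994915)
    = 168.000000 + 21.164325 + 14.003074 + 31.989830 = 235.157229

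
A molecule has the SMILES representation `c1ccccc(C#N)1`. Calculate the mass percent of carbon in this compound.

Atom tally by fragment:
  benzene ring core → C:6 H:6
  (− 1 ring H displaced by substituents)
  + CN → C:1 N:1
Element totals:
  C: 7
  H: 5
  N: 1
Molecular formula: C7H5N.
Molar mass = 103.124 g/mol.
Mass from C: 7 × 12.011 = 84.077 g/mol.
%C = 84.077 / 103.124 × 100 = 81.53%.

81.53%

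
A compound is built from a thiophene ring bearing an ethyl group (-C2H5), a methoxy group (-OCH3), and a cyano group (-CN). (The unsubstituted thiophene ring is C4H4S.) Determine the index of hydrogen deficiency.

Atom tally by fragment:
  thiophene ring core → C:4 H:4 S:1
  (− 3 ring H displaced by substituents)
  + C2H5 → C:2 H:5
  + OCH3 → C:1 H:3 O:1
  + CN → C:1 N:1
Element totals:
  C: 8
  H: 9
  N: 1
  O: 1
  S: 1
Molecular formula: C8H9NOS.
DoU = (2C + 2 + N − H − X) / 2 = (2·8 + 2 + 1 − 9 − 0) / 2 = 5.

5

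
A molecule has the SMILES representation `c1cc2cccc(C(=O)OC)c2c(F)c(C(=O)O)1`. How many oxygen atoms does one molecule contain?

Atom tally by fragment:
  naphthalene ring system core → C:10 H:8
  (− 3 ring H displaced by substituents)
  + COOCH3 → C:2 H:3 O:2
  + F → F:1
  + COOH → C:1 H:1 O:2
Element totals:
  C: 13
  H: 9
  F: 1
  O: 4

4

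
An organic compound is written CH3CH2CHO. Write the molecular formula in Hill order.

Atom tally by fragment:
  CH3 → C:1 H:3
  CH2CHO → C:2 H:3 O:1
Element totals:
  C: 3
  H: 6
  O: 1

C3H6O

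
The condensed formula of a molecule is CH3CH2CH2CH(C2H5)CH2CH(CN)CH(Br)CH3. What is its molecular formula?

C11H20BrN

Element totals:
  C: 11
  H: 20
  Br: 1
  N: 1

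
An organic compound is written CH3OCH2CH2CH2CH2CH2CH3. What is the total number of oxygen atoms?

Element totals:
  C: 7
  H: 16
  O: 1

1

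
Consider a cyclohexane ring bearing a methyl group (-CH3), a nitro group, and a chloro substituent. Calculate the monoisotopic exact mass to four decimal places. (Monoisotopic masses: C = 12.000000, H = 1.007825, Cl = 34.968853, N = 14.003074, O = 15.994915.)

177.0557

Atom tally by fragment:
  cyclohexane ring core → C:6 H:12
  (− 3 ring H displaced by substituents)
  + CH3 → C:1 H:3
  + NO2 → N:1 O:2
  + Cl → Cl:1
Element totals:
  C: 7
  H: 12
  Cl: 1
  N: 1
  O: 2
Molecular formula: C7H12ClNO2.
  M = 7(12.0) + 12(1.007825) + 34.968853 + 14.003074 + 2(15.994915)
    = 84.000000 + 12.093900 + 34.968853 + 14.003074 + 31.989830 = 177.055657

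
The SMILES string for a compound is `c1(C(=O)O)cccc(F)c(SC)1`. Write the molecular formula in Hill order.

Atom tally by fragment:
  benzene ring core → C:6 H:6
  (− 3 ring H displaced by substituents)
  + COOH → C:1 H:1 O:2
  + F → F:1
  + SCH3 → C:1 H:3 S:1
Element totals:
  C: 8
  H: 7
  F: 1
  O: 2
  S: 1

C8H7FO2S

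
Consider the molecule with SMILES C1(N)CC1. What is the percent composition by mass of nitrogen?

24.53%

Atom tally by fragment:
  cyclopropane ring core → C:3 H:6
  (− 1 ring H displaced by substituents)
  + NH2 → N:1 H:2
Element totals:
  C: 3
  H: 7
  N: 1
Molecular formula: C3H7N.
Molar mass = 57.096 g/mol.
Mass from N: 1 × 14.007 = 14.007 g/mol.
%N = 14.007 / 57.096 × 100 = 24.53%.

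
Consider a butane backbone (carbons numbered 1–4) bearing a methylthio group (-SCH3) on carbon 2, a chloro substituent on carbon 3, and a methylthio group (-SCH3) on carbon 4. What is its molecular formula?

Atom tally by fragment:
  CH3 → C:1 H:3
  CH(SCH3) → C:2 H:4 S:1
  CH(Cl) → C:1 H:1 Cl:1
  CH2SCH3 → C:2 H:5 S:1
Element totals:
  C: 6
  H: 13
  Cl: 1
  S: 2

C6H13ClS2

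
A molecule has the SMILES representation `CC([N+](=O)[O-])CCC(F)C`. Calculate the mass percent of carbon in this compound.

Atom tally by fragment:
  CH3 → C:1 H:3
  CH(NO2) → C:1 H:1 N:1 O:2
  CH2 → C:1 H:2
  CH2 → C:1 H:2
  CH(F) → C:1 H:1 F:1
  CH3 → C:1 H:3
Element totals:
  C: 6
  H: 12
  F: 1
  N: 1
  O: 2
Molecular formula: C6H12FNO2.
Molar mass = 149.165 g/mol.
Mass from C: 6 × 12.011 = 72.066 g/mol.
%C = 72.066 / 149.165 × 100 = 48.31%.

48.31%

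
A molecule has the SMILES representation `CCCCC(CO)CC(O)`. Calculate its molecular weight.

Atom tally by fragment:
  CH3 → C:1 H:3
  CH2 → C:1 H:2
  CH2 → C:1 H:2
  CH2 → C:1 H:2
  CH(CH2OH) → C:2 H:4 O:1
  CH2 → C:1 H:2
  CH2OH → C:1 H:3 O:1
Element totals:
  C: 8
  H: 18
  O: 2
Molecular formula: C8H18O2.
  M = 8(12.011) + 18(1.008) + 2(15.999)
    = 96.088 + 18.144 + 31.998 = 146.230

146.23 g/mol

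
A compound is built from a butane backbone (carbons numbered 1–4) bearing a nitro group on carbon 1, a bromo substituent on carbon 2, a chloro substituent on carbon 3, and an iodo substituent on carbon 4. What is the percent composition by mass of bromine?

Atom tally by fragment:
  O2NCH2 → C:1 H:2 N:1 O:2
  CH(Br) → C:1 H:1 Br:1
  CH(Cl) → C:1 H:1 Cl:1
  CH2I → C:1 H:2 I:1
Element totals:
  C: 4
  H: 6
  Br: 1
  Cl: 1
  I: 1
  N: 1
  O: 2
Molecular formula: C4H6BrClINO2.
Molar mass = 342.355 g/mol.
Mass from Br: 1 × 79.904 = 79.904 g/mol.
%Br = 79.904 / 342.355 × 100 = 23.34%.

23.34%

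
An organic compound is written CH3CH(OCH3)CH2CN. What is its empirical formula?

C5H9NO

Element totals:
  C: 5
  H: 9
  N: 1
  O: 1
Molecular formula: C5H9NO.
gcd of subscripts (5, 9, 1, 1) = 1, so the empirical formula equals the molecular formula.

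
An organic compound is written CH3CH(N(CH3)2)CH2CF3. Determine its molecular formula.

Element totals:
  C: 6
  H: 12
  F: 3
  N: 1

C6H12F3N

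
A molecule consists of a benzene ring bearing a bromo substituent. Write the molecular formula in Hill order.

C6H5Br

Atom tally by fragment:
  benzene ring core → C:6 H:6
  (− 1 ring H displaced by substituents)
  + Br → Br:1
Element totals:
  C: 6
  H: 5
  Br: 1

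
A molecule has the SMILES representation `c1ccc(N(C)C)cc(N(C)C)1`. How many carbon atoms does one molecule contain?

10

Atom tally by fragment:
  benzene ring core → C:6 H:6
  (− 2 ring H displaced by substituents)
  + N(CH3)2 → N:1 C:2 H:6
  + N(CH3)2 → N:1 C:2 H:6
Element totals:
  C: 10
  H: 16
  N: 2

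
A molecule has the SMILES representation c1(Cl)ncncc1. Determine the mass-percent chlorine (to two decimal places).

30.95%

Atom tally by fragment:
  pyrimidine ring core → C:4 H:4 N:2
  (− 1 ring H displaced by substituents)
  + Cl → Cl:1
Element totals:
  C: 4
  H: 3
  Cl: 1
  N: 2
Molecular formula: C4H3ClN2.
Molar mass = 114.532 g/mol.
Mass from Cl: 1 × 35.45 = 35.450 g/mol.
%Cl = 35.450 / 114.532 × 100 = 30.95%.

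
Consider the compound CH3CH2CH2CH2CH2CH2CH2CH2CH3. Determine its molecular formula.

Element totals:
  C: 9
  H: 20

C9H20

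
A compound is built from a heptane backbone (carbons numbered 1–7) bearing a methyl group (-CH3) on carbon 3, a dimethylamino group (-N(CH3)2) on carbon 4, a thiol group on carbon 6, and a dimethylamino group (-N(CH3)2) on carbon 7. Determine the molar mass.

232.43 g/mol

Atom tally by fragment:
  CH3 → C:1 H:3
  CH2 → C:1 H:2
  CH(CH3) → C:2 H:4
  CH(N(CH3)2) → C:3 H:7 N:1
  CH2 → C:1 H:2
  CH(SH) → C:1 H:2 S:1
  CH2N(CH3)2 → C:3 H:8 N:1
Element totals:
  C: 12
  H: 28
  N: 2
  S: 1
Molecular formula: C12H28N2S.
  M = 12(12.011) + 28(1.008) + 2(14.007) + 32.06
    = 144.132 + 28.224 + 28.014 + 32.060 = 232.430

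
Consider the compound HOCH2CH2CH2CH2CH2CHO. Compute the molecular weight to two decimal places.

Atom tally by fragment:
  HOCH2CH2 → C:2 H:5 O:1
  CH2 → C:1 H:2
  CH2 → C:1 H:2
  CH2CHO → C:2 H:3 O:1
Element totals:
  C: 6
  H: 12
  O: 2
Molecular formula: C6H12O2.
  M = 6(12.011) + 12(1.008) + 2(15.999)
    = 72.066 + 12.096 + 31.998 = 116.160

116.16 g/mol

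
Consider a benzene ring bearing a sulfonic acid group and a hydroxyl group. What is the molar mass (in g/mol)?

174.17 g/mol

Atom tally by fragment:
  benzene ring core → C:6 H:6
  (− 2 ring H displaced by substituents)
  + SO3H → S:1 O:3 H:1
  + OH → O:1 H:1
Element totals:
  C: 6
  H: 6
  O: 4
  S: 1
Molecular formula: C6H6O4S.
  M = 6(12.011) + 6(1.008) + 4(15.999) + 32.06
    = 72.066 + 6.048 + 63.996 + 32.060 = 174.170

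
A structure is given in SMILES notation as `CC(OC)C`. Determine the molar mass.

74.12 g/mol

Atom tally by fragment:
  CH3 → C:1 H:3
  CH(OCH3) → C:2 H:4 O:1
  CH3 → C:1 H:3
Element totals:
  C: 4
  H: 10
  O: 1
Molecular formula: C4H10O.
  M = 4(12.011) + 10(1.008) + 15.999
    = 48.044 + 10.080 + 15.999 = 74.123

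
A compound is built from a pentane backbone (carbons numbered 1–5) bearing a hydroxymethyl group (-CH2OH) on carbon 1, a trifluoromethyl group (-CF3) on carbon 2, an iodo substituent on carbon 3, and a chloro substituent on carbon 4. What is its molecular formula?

Atom tally by fragment:
  HOCH2CH2 → C:2 H:5 O:1
  CH(CF3) → C:2 H:1 F:3
  CH(I) → C:1 H:1 I:1
  CH(Cl) → C:1 H:1 Cl:1
  CH3 → C:1 H:3
Element totals:
  C: 7
  H: 11
  Cl: 1
  F: 3
  I: 1
  O: 1

C7H11ClF3IO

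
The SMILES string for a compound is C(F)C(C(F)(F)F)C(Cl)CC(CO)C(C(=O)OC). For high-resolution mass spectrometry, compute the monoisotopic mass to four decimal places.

Atom tally by fragment:
  FCH2 → C:1 H:2 F:1
  CH(CF3) → C:2 H:1 F:3
  CH(Cl) → C:1 H:1 Cl:1
  CH2 → C:1 H:2
  CH(CH2OH) → C:2 H:4 O:1
  CH2COOCH3 → C:3 H:5 O:2
Element totals:
  C: 10
  H: 15
  Cl: 1
  F: 4
  O: 3
Molecular formula: C10H15ClF4O3.
  M = 10(12.0) + 15(1.007825) + 34.968853 + 4(18.998403) + 3(15.994915)
    = 120.000000 + 15.117375 + 34.968853 + 75.993612 + 47.984745 = 294.064585

294.0646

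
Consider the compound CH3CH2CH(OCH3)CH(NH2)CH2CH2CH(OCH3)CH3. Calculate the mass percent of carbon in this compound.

Element totals:
  C: 10
  H: 23
  N: 1
  O: 2
Molecular formula: C10H23NO2.
Molar mass = 189.299 g/mol.
Mass from C: 10 × 12.011 = 120.110 g/mol.
%C = 120.110 / 189.299 × 100 = 63.45%.

63.45%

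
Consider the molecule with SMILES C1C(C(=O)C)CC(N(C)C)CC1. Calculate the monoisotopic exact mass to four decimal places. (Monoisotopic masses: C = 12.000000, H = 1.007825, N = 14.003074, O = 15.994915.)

169.1467

Atom tally by fragment:
  cyclohexane ring core → C:6 H:12
  (− 2 ring H displaced by substituents)
  + COCH3 → C:2 H:3 O:1
  + N(CH3)2 → N:1 C:2 H:6
Element totals:
  C: 10
  H: 19
  N: 1
  O: 1
Molecular formula: C10H19NO.
  M = 10(12.0) + 19(1.007825) + 14.003074 + 15.994915
    = 120.000000 + 19.148675 + 14.003074 + 15.994915 = 169.146664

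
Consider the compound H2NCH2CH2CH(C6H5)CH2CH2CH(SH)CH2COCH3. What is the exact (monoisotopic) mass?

Element totals:
  C: 15
  H: 23
  N: 1
  O: 1
  S: 1
Molecular formula: C15H23NOS.
  M = 15(12.0) + 23(1.007825) + 14.003074 + 15.994915 + 31.972071
    = 180.000000 + 23.179975 + 14.003074 + 15.994915 + 31.972071 = 265.150035

265.1500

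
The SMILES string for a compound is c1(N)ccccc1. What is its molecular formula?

C6H7N

Atom tally by fragment:
  benzene ring core → C:6 H:6
  (− 1 ring H displaced by substituents)
  + NH2 → N:1 H:2
Element totals:
  C: 6
  H: 7
  N: 1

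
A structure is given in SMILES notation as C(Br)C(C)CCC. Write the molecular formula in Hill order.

C6H13Br

Atom tally by fragment:
  BrCH2 → C:1 H:2 Br:1
  CH(CH3) → C:2 H:4
  CH2 → C:1 H:2
  CH2 → C:1 H:2
  CH3 → C:1 H:3
Element totals:
  C: 6
  H: 13
  Br: 1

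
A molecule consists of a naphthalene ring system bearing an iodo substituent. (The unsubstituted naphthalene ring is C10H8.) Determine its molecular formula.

Atom tally by fragment:
  naphthalene ring system core → C:10 H:8
  (− 1 ring H displaced by substituents)
  + I → I:1
Element totals:
  C: 10
  H: 7
  I: 1

C10H7I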